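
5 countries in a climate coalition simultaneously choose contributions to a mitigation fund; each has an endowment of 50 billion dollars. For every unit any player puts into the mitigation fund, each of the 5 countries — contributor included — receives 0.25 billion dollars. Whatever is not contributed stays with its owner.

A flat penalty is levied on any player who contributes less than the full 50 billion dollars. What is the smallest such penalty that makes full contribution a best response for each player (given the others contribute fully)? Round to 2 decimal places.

37.50 billion dollars

Given the others contribute fully, the best deviation is to contribute 0 (any partial contribution still incurs the fine and gives up units whose private return 0.25 is below 1).
Deviating from 50 to 0 saves 50 billion dollars but forfeits the deviator's share of the drop in the mitigation fund: 0.25 × 50 = 12.50.
So the deviation gain is 50 − 12.50 = 37.50, and the fine must be at least 37.50 billion dollars to wipe it out.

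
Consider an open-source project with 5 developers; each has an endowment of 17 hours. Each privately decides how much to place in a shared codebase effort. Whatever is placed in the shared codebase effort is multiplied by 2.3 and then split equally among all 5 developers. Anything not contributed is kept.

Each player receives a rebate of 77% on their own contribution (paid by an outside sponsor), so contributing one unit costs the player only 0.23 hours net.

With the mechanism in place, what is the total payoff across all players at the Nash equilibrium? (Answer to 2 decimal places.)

260.95 hours

With the mechanism, a contributed unit returns (2.3/5) / 0.23 = 2.0000 per unit of net cost to the contributor — now above 1 — so contributing fully is weakly dominant for every player.
So the Nash equilibrium is full contribution by all 5; the group earns 5 × (17 × 0.77 + 2.3 × 17) = 260.95.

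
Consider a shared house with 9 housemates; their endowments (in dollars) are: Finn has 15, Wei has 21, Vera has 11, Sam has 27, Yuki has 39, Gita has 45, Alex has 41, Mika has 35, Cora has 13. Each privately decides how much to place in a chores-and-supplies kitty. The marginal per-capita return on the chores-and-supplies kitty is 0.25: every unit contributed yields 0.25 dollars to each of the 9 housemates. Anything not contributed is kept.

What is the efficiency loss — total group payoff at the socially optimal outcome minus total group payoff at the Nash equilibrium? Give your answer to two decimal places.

308.75 dollars

The private return per contributed unit is 0.25 < 1 for everyone, so the Nash equilibrium is zero contribution and the group total is Σ E_j = 15 + 21 + 11 + 27 + 39 + 45 + 41 + 35 + 13 = 247.
Each contributed unit returns 2.250 to the group, so the social optimum is full contribution by everyone: group total = 2.250 × 247 = 555.75.
Efficiency loss = (2.250 − 1) × 247 = 308.75.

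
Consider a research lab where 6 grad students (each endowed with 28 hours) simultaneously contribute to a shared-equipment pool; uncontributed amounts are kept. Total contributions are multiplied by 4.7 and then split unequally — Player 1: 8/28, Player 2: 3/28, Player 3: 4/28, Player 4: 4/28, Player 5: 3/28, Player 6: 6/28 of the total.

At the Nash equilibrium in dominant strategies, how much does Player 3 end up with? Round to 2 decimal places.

65.60 hours

Each unit j contributes comes back to j as 4.7 × (j's share), so j prefers to contribute only if that share exceeds 1/4.7 = 0.2128; otherwise keeping the unit dominates.
Player 1 and Player 6 clear that bar, contributing 28 each; the remaining 4 contribute 0. Total contributed: 56.
Player 3 keeps 28 and receives 4.7 × 56 × 4/28 = 37.60 from the shared-equipment pool, for a payoff of 65.60.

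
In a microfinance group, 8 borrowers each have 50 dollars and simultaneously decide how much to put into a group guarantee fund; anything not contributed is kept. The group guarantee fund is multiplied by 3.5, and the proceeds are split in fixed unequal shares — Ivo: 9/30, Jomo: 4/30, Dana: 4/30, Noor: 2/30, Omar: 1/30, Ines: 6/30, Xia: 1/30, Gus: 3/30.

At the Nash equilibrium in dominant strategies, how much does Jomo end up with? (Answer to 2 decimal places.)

73.33 dollars

A player with share s gets back 3.5·s per unit contributed, so full contribution is dominant for anyone with s > 1/3.5 = 0.2857 and zero contribution is dominant for anyone below.
The only share above 0.2857 is Ivo's 9/30, contributing 50; the remaining 7 contribute 0. Total contributed: 50.
Jomo keeps 50 and receives 3.5 × 50 × 4/30 = 23.33 from the group guarantee fund, for a payoff of 73.33.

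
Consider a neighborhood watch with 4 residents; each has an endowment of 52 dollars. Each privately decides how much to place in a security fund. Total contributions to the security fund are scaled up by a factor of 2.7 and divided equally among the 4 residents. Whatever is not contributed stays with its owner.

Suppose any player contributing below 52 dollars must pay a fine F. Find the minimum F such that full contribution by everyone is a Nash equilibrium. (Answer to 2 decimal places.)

16.90 dollars

Given the others contribute fully, the best deviation is to contribute 0 (any partial contribution still incurs the fine and gives up units whose private return 0.6750 is below 1).
Deviating from 52 to 0 saves 52 dollars but forfeits the deviator's share of the drop in the security fund: 2.7/4 × 52 = 35.10.
So the deviation gain is 52 − 35.10 = 16.90, and the fine must be at least 16.90 dollars to wipe it out.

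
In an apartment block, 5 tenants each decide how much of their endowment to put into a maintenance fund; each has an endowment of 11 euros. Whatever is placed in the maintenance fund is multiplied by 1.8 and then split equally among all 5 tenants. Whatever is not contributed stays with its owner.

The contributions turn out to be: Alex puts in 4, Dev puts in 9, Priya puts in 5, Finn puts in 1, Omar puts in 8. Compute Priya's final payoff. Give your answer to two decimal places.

Total contributed: 4 + 9 + 5 + 1 + 8 = 27.
Each receives 1.8 × 27 / 5 = 9.72 from the maintenance fund.
Priya keeps 11 − 5 = 6, so Priya's payoff is 6 + 9.72 = 15.72.

15.72 euros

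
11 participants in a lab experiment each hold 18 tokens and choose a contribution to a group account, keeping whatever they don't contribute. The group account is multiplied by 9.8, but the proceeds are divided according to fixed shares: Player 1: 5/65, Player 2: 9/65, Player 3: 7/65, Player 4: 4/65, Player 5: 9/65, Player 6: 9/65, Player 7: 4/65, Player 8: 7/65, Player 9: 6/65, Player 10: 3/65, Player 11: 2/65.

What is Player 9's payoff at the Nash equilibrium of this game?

99.42 tokens

For player j, contributing a unit is worthwhile iff 9.8 × (j's share) ≥ 1, i.e. iff j's share is at least 0.1020.
The shares above 0.1020 belong to Player 2, Player 3, Player 5, Player 6 and Player 8, contributing 18 each; the remaining 6 contribute 0. Total contributed: 90.
Player 9 keeps 18 and receives 9.8 × 90 × 6/65 = 81.42 from the group account, for a payoff of 99.42.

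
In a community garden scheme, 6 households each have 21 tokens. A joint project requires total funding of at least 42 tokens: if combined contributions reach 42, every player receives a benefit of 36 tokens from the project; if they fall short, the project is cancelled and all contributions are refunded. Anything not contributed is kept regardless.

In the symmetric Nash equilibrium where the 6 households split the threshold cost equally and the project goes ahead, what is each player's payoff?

Equal share of the threshold: 42/6 = 7.
At this profile no one gains by cutting their contribution: any cut drops the total below 42, the project is cancelled, contributions are refunded, and the deviator ends with 21, which is less than 21 − 7 + 36 = 50. Contributing more than 7 just wastes the excess. So contributing exactly 7 is a best response.
Each player's payoff: 21 − 7 + 36 = 50.

50 tokens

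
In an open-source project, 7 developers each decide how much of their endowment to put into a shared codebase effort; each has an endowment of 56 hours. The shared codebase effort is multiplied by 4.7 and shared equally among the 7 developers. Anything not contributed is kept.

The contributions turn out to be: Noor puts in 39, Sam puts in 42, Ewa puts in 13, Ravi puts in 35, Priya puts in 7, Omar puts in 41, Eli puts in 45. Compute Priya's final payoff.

Total contributed: 39 + 42 + 13 + 35 + 7 + 41 + 45 = 222.
Each receives 4.7 × 222 / 7 = 149.06 from the shared codebase effort.
Priya keeps 56 − 7 = 49, so Priya's payoff is 49 + 149.06 = 198.06.

198.06 hours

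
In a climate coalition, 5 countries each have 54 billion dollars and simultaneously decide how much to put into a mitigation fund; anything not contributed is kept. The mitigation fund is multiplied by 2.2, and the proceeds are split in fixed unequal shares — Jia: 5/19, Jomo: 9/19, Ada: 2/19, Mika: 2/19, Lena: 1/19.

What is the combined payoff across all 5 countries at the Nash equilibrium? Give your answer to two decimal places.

For player j, contributing a unit is worthwhile iff 2.2 × (j's share) ≥ 1, i.e. iff j's share is at least 0.4545.
Only Jomo (9/19) clears that bar, contributing 54; the remaining 4 contribute 0. Total contributed: 54.
The mitigation fund pays out 2.2 × 54 = 118.80 in total (split across the unequal shares, but the aggregate is all that matters for the group sum).
The 4 free-riders keep 54 each, adding 216. Group total = 216 + 118.80 = 334.80.

334.80 billion dollars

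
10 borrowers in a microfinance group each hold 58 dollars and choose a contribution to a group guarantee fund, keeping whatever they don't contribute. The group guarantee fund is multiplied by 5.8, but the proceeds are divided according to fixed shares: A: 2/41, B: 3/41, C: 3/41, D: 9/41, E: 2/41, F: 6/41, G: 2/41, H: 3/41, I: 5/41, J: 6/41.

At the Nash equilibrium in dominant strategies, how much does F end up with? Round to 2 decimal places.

107.23 dollars

For player j, contributing a unit is worthwhile iff 5.8 × (j's share) ≥ 1, i.e. iff j's share is at least 0.1724.
Only D (9/41) clears that bar, contributing 58; the remaining 9 contribute 0. Total contributed: 58.
F keeps 58 and receives 5.8 × 58 × 6/41 = 49.23 from the group guarantee fund, for a payoff of 107.23.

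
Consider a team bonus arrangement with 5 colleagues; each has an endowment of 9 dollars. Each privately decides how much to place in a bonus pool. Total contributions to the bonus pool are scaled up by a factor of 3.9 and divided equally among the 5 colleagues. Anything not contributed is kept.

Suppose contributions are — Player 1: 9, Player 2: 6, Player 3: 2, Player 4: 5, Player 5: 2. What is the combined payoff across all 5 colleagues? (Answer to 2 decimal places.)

Total contributed: 9 + 6 + 2 + 5 + 2 = 24; total kept: 5 × 9 − 24 = 21.
The bonus pool pays out 3.9 × 24 = 93.60 in aggregate.
Group total = 21 + 93.60 = 114.60.

114.60 dollars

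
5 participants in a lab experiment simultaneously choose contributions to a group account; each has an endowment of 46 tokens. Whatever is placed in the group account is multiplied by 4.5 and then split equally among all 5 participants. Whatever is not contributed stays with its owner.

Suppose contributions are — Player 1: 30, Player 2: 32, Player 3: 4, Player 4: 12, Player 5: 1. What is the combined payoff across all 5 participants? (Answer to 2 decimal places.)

506.50 tokens

Total contributed: 30 + 32 + 4 + 12 + 1 = 79; total kept: 5 × 46 − 79 = 151.
The group account pays out 4.5 × 79 = 355.50 in aggregate.
Group total = 151 + 355.50 = 506.50.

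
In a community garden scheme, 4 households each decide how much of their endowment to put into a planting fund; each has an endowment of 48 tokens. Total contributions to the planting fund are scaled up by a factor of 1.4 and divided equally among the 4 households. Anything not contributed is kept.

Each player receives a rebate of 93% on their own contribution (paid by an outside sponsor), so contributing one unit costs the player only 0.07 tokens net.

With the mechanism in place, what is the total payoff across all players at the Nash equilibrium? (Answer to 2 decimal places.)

The effective private return per unit is now (1.4/4) / 0.07 = 5.0000 > 1, so every player's dominant strategy flips to full contribution.
So the Nash equilibrium is full contribution by all 4; the group earns 4 × (48 × 0.93 + 1.4 × 48) = 447.36.

447.36 tokens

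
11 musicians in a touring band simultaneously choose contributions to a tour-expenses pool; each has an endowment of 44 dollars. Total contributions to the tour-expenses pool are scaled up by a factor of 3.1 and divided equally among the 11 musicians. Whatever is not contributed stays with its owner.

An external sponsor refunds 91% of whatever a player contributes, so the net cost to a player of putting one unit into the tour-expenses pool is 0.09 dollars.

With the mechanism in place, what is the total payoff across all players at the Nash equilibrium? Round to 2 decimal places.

Under the mechanism each unit contributed yields (3.1/11) / 0.09 = 3.1313 back to its contributor per unit of net cost, which exceeds 1, making full contribution the dominant choice for everyone.
At the Nash equilibrium everyone contributes 44. Group total payoff = 11 × (44 × 0.91 + 3.1 × 44) = 1940.84.

1940.84 dollars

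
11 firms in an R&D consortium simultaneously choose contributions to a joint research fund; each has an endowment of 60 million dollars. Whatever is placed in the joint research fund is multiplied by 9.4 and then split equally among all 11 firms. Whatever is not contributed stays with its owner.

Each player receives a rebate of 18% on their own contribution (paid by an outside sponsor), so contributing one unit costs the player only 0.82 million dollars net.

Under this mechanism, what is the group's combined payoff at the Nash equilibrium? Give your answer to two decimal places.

6322.80 million dollars

With the mechanism, a contributed unit returns (9.4/11) / 0.82 = 1.0421 per unit of net cost to the contributor — now above 1 — so contributing fully is weakly dominant for every player.
So the Nash equilibrium is full contribution by all 11; the group earns 11 × (60 × 0.18 + 9.4 × 60) = 6322.80.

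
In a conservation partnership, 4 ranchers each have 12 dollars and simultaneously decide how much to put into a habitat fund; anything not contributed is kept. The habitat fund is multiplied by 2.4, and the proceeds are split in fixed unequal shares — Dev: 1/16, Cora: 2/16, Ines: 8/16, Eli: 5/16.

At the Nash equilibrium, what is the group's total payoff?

Player j's private return per contributed unit is 2.4 × (j's share). Contributing is weakly dominant for j when that share is at least 1/2.4 = 0.4167, and contributing 0 is dominant otherwise.
Only Ines (8/16) clears that bar, contributing 12; the remaining 3 contribute 0. Total contributed: 12.
The habitat fund pays out 2.4 × 12 = 28.80 in total (split across the unequal shares, but the aggregate is all that matters for the group sum).
The 3 free-riders keep 12 each, adding 36. Group total = 36 + 28.80 = 64.80.

64.80 dollars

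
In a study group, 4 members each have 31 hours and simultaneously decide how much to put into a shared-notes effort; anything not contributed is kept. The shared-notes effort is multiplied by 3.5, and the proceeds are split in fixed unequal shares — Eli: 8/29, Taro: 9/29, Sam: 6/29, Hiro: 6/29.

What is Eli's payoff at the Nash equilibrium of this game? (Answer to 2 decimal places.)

60.93 hours

For player j, contributing a unit is worthwhile iff 3.5 × (j's share) ≥ 1, i.e. iff j's share is at least 0.2857.
Only Taro (9/29) clears that bar, contributing 31; the remaining 3 contribute 0. Total contributed: 31.
Eli keeps 31 and receives 3.5 × 31 × 8/29 = 29.93 from the shared-notes effort, for a payoff of 60.93.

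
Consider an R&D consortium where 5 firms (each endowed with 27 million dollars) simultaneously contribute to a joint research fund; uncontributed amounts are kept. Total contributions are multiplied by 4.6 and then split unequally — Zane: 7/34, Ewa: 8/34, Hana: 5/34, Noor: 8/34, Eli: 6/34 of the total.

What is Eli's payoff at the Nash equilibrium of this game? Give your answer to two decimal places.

70.84 million dollars

Player j's private return per contributed unit is 4.6 × (j's share). Contributing is weakly dominant for j when that share is at least 1/4.6 = 0.2174, and contributing 0 is dominant otherwise.
Ewa and Noor clear that bar, contributing 27 each; the remaining 3 contribute 0. Total contributed: 54.
Eli keeps 27 and receives 4.6 × 54 × 6/34 = 43.84 from the joint research fund, for a payoff of 70.84.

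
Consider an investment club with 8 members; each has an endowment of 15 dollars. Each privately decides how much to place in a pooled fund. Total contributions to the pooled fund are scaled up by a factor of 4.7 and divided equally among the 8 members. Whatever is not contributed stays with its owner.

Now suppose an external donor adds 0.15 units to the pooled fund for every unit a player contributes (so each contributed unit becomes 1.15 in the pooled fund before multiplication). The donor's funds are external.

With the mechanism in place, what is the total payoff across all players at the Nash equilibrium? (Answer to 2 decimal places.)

With the mechanism, a contributed unit returns 4.7 × 1.15 / 8 = 0.6756 per unit of net cost — still below 1 — so contributing 0 remains dominant for every player.
Everyone keeps their endowment and the group total is 8 × 15 = 120.

120.00 dollars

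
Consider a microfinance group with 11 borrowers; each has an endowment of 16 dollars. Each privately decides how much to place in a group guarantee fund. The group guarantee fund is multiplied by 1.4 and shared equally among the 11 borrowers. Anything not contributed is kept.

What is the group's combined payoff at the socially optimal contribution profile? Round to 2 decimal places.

Each contributed unit returns 1.400 to the group as a whole (0.1273 to each of 11 players), which exceeds 1, so the social optimum is full contribution: group total = 1.400 × 176 = 246.40.

246.40 dollars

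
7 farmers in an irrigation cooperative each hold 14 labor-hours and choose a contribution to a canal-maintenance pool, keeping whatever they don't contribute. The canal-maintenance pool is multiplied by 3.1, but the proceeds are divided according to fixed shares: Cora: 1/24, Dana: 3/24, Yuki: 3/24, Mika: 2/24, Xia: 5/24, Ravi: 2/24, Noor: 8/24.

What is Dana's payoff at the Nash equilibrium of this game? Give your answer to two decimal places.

19.43 labor-hours

For player j, contributing a unit is worthwhile iff 3.1 × (j's share) ≥ 1, i.e. iff j's share is at least 0.3226.
The only share above 0.3226 is Noor's 8/24, contributing 14; the remaining 6 contribute 0. Total contributed: 14.
Dana keeps 14 and receives 3.1 × 14 × 3/24 = 5.43 from the canal-maintenance pool, for a payoff of 19.43.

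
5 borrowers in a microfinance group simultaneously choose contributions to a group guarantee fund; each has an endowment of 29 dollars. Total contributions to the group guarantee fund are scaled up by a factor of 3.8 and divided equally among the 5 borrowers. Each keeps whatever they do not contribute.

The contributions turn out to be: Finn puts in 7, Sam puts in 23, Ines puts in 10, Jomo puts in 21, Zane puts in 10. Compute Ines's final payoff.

72.96 dollars

Total contributed: 7 + 23 + 10 + 21 + 10 = 71.
Each receives 3.8 × 71 / 5 = 53.96 from the group guarantee fund.
Ines keeps 29 − 10 = 19, so Ines's payoff is 19 + 53.96 = 72.96.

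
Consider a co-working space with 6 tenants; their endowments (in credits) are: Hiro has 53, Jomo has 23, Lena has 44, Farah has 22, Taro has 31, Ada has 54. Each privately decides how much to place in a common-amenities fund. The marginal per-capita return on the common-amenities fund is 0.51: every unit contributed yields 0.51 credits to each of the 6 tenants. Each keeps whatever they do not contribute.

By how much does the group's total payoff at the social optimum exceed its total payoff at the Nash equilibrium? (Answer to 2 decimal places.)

The private return per contributed unit is 0.51 < 1 for everyone, so the Nash equilibrium is zero contribution and the group total is Σ E_j = 53 + 23 + 44 + 22 + 31 + 54 = 227.
Each contributed unit returns 3.060 to the group, so the social optimum is full contribution by everyone: group total = 3.060 × 227 = 694.62.
Efficiency loss = (3.060 − 1) × 227 = 467.62.

467.62 credits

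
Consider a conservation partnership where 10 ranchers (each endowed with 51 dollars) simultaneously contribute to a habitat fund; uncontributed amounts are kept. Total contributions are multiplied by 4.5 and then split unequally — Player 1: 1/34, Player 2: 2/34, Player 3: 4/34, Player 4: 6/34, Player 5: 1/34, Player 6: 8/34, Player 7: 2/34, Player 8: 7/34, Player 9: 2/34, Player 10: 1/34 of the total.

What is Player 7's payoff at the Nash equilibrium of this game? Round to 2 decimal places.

Player j's private return per contributed unit is 4.5 × (j's share). Contributing is weakly dominant for j when that share is at least 1/4.5 = 0.2222, and contributing 0 is dominant otherwise.
Player 6 alone (share 8/34) is above the threshold, contributing 51; the remaining 9 contribute 0. Total contributed: 51.
Player 7 keeps 51 and receives 4.5 × 51 × 2/34 = 13.50 from the habitat fund, for a payoff of 64.50.

64.50 dollars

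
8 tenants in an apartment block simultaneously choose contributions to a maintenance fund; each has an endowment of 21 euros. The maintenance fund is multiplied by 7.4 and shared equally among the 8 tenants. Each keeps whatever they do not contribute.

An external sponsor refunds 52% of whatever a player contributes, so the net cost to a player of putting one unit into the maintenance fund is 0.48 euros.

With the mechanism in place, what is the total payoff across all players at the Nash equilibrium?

1330.56 euros

The effective private return per unit is now (7.4/8) / 0.48 = 1.9271 > 1, so every player's dominant strategy flips to full contribution.
So the Nash equilibrium is full contribution by all 8; the group earns 8 × (21 × 0.52 + 7.4 × 21) = 1330.56.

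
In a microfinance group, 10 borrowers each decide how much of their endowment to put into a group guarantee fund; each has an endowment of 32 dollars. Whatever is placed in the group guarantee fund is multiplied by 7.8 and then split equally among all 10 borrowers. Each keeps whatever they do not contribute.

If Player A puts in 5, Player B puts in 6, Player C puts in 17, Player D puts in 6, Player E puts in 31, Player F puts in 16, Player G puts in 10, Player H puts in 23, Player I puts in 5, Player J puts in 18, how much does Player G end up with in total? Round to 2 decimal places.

Total contributed: 5 + 6 + 17 + 6 + 31 + 16 + 10 + 23 + 5 + 18 = 137.
Each receives 7.8 × 137 / 10 = 106.86 from the group guarantee fund.
Player G keeps 32 − 10 = 22, so Player G's payoff is 22 + 106.86 = 128.86.

128.86 dollars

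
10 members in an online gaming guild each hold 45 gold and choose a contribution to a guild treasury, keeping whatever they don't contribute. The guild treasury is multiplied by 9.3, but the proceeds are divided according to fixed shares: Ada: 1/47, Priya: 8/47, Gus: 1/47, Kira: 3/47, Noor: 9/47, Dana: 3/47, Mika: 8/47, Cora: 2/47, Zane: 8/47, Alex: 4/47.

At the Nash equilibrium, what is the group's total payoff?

For player j, contributing a unit is worthwhile iff 9.3 × (j's share) ≥ 1, i.e. iff j's share is at least 0.1075.
The shares above 0.1075 belong to Priya, Noor, Mika and Zane, contributing 45 each; the remaining 6 contribute 0. Total contributed: 180.
The guild treasury pays out 9.3 × 180 = 1674.00 in total (split across the unequal shares, but the aggregate is all that matters for the group sum).
The 6 free-riders keep 45 each, adding 270. Group total = 270 + 1674.00 = 1944.00.

1944.00 gold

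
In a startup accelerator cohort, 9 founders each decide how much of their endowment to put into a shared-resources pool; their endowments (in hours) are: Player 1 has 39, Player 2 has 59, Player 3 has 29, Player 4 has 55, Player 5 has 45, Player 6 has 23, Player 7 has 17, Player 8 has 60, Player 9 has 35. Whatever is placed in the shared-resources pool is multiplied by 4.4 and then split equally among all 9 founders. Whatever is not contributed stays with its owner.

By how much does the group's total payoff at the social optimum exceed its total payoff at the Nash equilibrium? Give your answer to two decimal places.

1230.80 hours

The private return per contributed unit is 4.4/9 = 0.4889 < 1 for every player regardless of endowment, so the Nash equilibrium is zero contribution and the group total is Σ E_j = 39 + 59 + 29 + 55 + 45 + 23 + 17 + 60 + 35 = 362.
Each contributed unit returns 4.400 to the group, so the social optimum is full contribution by everyone: group total = 4.400 × 362 = 1592.80.
Efficiency loss = (4.400 − 1) × 362 = 1230.80.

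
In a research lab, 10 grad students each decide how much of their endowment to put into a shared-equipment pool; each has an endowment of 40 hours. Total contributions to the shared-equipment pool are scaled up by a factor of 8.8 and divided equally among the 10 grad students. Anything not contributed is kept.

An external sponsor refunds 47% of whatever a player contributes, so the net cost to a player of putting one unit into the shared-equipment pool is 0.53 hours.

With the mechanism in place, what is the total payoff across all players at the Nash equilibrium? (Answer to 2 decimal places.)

3708.00 hours

With the mechanism, a contributed unit returns (8.8/10) / 0.53 = 1.6604 per unit of net cost to the contributor — now above 1 — so contributing fully is weakly dominant for every player.
So the Nash equilibrium is full contribution by all 10; the group earns 10 × (40 × 0.47 + 8.8 × 40) = 3708.00.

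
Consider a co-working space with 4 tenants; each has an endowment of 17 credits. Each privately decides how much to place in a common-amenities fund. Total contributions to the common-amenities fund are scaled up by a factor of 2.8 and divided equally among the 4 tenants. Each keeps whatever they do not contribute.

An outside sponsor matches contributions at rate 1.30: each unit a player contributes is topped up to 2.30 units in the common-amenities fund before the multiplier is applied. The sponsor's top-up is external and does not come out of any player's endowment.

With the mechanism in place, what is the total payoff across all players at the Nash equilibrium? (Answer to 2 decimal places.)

437.92 credits

The effective private return per unit is now 2.8 × 2.30 / 4 = 1.6100 > 1, so every player's dominant strategy flips to full contribution.
At the Nash equilibrium everyone contributes 17. Group total payoff = 2.8 × 2.30 × 68 = 437.92.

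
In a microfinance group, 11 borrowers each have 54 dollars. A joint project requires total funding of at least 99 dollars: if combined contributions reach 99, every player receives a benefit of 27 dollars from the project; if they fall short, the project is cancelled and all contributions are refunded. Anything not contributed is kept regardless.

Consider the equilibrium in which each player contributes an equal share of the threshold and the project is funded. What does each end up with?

72 dollars

Equal share of the threshold: 99/11 = 9.
At this profile no one gains by cutting their contribution: any cut drops the total below 99, the project is cancelled, contributions are refunded, and the deviator ends with 54, which is less than 54 − 9 + 27 = 72. Contributing more than 9 just wastes the excess. So contributing exactly 9 is a best response.
Each player's payoff: 54 − 9 + 27 = 72.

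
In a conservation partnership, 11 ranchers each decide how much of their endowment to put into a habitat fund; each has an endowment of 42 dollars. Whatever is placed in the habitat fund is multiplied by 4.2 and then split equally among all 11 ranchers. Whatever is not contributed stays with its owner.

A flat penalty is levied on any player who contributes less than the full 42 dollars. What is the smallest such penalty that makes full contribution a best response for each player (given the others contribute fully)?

Given the others contribute fully, the best deviation is to contribute 0 (any partial contribution still incurs the fine and gives up units whose private return 0.3818 is below 1).
Deviating from 42 to 0 saves 42 dollars but forfeits the deviator's share of the drop in the habitat fund: 4.2/11 × 42 = 16.04.
So the deviation gain is 42 − 16.04 = 25.96, and the fine must be at least 25.96 dollars to wipe it out.

25.96 dollars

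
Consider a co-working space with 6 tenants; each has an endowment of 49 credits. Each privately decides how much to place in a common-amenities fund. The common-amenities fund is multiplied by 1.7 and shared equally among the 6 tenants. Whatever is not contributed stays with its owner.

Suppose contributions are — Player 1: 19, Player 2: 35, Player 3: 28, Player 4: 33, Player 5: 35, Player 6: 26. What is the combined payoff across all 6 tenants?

417.20 credits

Total contributed: 19 + 35 + 28 + 33 + 35 + 26 = 176; total kept: 6 × 49 − 176 = 118.
The common-amenities fund pays out 1.7 × 176 = 299.20 in aggregate.
Group total = 118 + 299.20 = 417.20.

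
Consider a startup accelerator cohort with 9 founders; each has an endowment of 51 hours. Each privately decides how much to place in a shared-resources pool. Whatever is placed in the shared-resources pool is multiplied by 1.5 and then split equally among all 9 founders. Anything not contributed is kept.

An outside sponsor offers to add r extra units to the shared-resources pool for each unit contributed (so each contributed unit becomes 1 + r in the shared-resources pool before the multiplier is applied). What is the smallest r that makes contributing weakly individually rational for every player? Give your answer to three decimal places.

5.000

With matching at rate r, one contributed unit becomes (1 + r) in the shared-resources pool and returns 1.5 × (1 + r) / 9 to the contributor.
Setting this equal to 1: 1 + r = 9/1.5 = 6.0000.
So the minimum matching rate is r = 6.0000 − 1 = 5.000.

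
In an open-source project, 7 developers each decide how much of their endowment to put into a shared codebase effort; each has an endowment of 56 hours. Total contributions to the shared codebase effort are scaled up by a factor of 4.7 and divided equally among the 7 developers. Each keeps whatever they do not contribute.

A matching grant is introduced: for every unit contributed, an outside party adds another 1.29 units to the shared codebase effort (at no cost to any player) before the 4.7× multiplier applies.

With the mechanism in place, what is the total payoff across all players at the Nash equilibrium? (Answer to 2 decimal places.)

4219.10 hours

With the mechanism, a contributed unit returns 4.7 × 2.29 / 7 = 1.5376 per unit of net cost to the contributor — now above 1 — so contributing fully is weakly dominant for every player.
At the Nash equilibrium everyone contributes 56. Group total payoff = 4.7 × 2.29 × 392 = 4219.10.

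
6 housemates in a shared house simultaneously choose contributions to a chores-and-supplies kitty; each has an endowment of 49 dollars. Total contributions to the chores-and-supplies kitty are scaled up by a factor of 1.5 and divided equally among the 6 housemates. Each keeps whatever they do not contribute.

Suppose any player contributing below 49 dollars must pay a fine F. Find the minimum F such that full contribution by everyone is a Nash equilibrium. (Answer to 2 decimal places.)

Given the others contribute fully, the best deviation is to contribute 0 (any partial contribution still incurs the fine and gives up units whose private return 0.2500 is below 1).
Deviating from 49 to 0 saves 49 dollars but forfeits the deviator's share of the drop in the chores-and-supplies kitty: 1.5/6 × 49 = 12.25.
So the deviation gain is 49 − 12.25 = 36.75, and the fine must be at least 36.75 dollars to wipe it out.

36.75 dollars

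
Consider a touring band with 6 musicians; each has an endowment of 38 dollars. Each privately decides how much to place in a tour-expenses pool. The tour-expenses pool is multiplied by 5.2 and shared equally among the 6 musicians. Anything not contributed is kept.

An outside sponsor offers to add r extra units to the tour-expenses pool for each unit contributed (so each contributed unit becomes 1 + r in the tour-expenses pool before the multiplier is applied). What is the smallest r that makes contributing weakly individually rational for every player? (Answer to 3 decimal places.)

With matching at rate r, one contributed unit becomes (1 + r) in the tour-expenses pool and returns 5.2 × (1 + r) / 6 to the contributor.
Setting this equal to 1: 1 + r = 6/5.2 = 1.1538.
So the minimum matching rate is r = 1.1538 − 1 = 0.154.

0.154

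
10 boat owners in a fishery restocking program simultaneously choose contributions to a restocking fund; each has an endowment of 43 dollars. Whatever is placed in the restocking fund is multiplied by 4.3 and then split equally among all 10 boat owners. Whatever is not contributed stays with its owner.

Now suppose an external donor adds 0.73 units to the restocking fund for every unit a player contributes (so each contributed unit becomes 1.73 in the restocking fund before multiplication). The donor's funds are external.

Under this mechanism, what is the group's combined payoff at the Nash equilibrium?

Even with the mechanism, each unit contributed returns only 4.3 × 1.73 / 10 = 0.7439 per unit of net cost, so contributing nothing is still dominant.
At the Nash equilibrium no one contributes; group total payoff = 10 × 43 = 430.

430.00 dollars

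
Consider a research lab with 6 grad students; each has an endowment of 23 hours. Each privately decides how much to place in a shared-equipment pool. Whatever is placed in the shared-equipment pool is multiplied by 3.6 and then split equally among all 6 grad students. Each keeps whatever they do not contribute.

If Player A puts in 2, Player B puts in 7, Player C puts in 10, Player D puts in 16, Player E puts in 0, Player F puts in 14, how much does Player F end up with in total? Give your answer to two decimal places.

Total contributed: 2 + 7 + 10 + 16 + 0 + 14 = 49.
Each receives 3.6 × 49 / 6 = 29.40 from the shared-equipment pool.
Player F keeps 23 − 14 = 9, so Player F's payoff is 9 + 29.40 = 38.40.

38.40 hours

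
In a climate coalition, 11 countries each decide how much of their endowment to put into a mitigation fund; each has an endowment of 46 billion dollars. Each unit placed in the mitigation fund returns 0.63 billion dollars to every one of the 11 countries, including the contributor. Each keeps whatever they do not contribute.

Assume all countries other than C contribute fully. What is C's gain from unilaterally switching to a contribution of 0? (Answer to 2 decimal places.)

17.02 billion dollars

Switching from a contribution of 46 to 0 lets C keep an extra 46 billion dollars, but lowers the mitigation fund by 46, which costs C their own share of that drop: 0.63 × 46 = 28.98.
Net gain = 46 − 28.98 = 17.02. The private return per contributed unit (0.63) is below 1, so free-riding is indeed the best response regardless of what the others do.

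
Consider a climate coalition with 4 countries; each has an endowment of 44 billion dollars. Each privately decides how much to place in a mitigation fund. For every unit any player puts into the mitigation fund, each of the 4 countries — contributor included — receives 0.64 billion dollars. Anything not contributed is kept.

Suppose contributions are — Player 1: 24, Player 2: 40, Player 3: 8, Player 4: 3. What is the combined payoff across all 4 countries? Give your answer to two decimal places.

293.00 billion dollars

Total contributed: 24 + 40 + 8 + 3 = 75; total kept: 4 × 44 − 75 = 101.
The mitigation fund pays out 0.64 × 4 × 75 = 192.00 in aggregate.
Group total = 101 + 192.00 = 293.00.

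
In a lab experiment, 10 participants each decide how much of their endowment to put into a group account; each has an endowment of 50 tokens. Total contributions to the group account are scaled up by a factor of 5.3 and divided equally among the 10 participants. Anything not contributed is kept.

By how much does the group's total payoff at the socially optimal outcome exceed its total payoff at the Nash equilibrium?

Each contributed unit returns 5.3/10 = 0.5300 to its contributor — below 1 — so contributing 0 is dominant for every player. At the Nash equilibrium everyone keeps their 50, and the group total is 10 × 50 = 500.
Each contributed unit returns 5.300 to the group as a whole (0.5300 to each of 10 players), which exceeds 1, so the social optimum is full contribution: group total = 5.300 × 500 = 2650.00.
Efficiency loss = 2650.00 − 500 = 2150.00.

2150.00 tokens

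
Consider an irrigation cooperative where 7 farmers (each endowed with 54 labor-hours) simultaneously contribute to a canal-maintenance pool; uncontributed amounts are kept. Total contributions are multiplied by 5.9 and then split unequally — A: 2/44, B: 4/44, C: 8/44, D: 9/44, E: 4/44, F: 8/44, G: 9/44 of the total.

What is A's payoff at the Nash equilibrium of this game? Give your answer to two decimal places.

111.93 labor-hours

For player j, contributing a unit is worthwhile iff 5.9 × (j's share) ≥ 1, i.e. iff j's share is at least 0.1695.
The shares above 0.1695 belong to C, D, F and G, contributing 54 each; the remaining 3 contribute 0. Total contributed: 216.
A keeps 54 and receives 5.9 × 216 × 2/44 = 57.93 from the canal-maintenance pool, for a payoff of 111.93.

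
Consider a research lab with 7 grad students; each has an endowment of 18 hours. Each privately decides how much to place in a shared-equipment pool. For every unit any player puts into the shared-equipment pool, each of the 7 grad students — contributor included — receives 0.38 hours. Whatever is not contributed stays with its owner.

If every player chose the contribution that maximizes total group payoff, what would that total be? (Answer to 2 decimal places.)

Each contributed unit returns 2.660 to the group as a whole (0.38 to each of 7 players), which exceeds 1, so the social optimum is full contribution: group total = 2.660 × 126 = 335.16.

335.16 hours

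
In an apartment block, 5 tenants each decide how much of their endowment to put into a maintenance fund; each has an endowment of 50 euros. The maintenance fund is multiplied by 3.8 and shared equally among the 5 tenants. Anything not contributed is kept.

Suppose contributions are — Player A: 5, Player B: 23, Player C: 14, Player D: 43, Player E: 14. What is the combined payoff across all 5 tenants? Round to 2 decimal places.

Total contributed: 5 + 23 + 14 + 43 + 14 = 99; total kept: 5 × 50 − 99 = 151.
The maintenance fund pays out 3.8 × 99 = 376.20 in aggregate.
Group total = 151 + 376.20 = 527.20.

527.20 euros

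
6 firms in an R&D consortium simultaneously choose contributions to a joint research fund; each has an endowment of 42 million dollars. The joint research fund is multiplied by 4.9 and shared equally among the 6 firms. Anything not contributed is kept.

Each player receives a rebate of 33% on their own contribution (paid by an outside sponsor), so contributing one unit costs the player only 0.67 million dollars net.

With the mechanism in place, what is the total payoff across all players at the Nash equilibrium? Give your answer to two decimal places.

The effective private return per unit is now (4.9/6) / 0.67 = 1.2189 > 1, so every player's dominant strategy flips to full contribution.
At the Nash equilibrium everyone contributes 42. Group total payoff = 6 × (42 × 0.33 + 4.9 × 42) = 1317.96.

1317.96 million dollars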